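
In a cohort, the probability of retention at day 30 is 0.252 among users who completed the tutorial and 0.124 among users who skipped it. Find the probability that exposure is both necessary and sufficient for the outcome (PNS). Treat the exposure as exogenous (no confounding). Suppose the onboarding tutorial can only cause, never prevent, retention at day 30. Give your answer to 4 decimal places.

PNS ≈ 0.1280

Let p₁ = 0.252, p₀ = 0.124.
Under exogeneity and monotonicity, PNS = p₁ − p₀.
PNS = 0.252 − 0.124 = 0.128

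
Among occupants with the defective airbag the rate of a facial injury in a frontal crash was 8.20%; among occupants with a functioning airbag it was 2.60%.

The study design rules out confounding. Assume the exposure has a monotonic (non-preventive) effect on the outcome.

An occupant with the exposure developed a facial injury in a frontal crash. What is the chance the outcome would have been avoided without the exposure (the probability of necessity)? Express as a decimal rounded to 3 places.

p₁ = 0.082, p₀ = 0.026.
Under exogeneity and monotonicity, PN = (p₁ − p₀) / p₁.
PN = (0.082 − 0.026) / 0.082 = 0.056 / 0.082 ≈ 0.6829

PN ≈ 0.683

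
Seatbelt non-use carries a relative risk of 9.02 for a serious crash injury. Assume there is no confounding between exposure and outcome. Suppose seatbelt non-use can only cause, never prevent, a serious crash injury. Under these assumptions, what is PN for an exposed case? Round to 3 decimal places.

Under exogeneity and monotonicity, PN = (RR − 1) / RR = 1 − 1/RR.
PN = (9.02 − 1) / 9.02 = 8.02 / 9.02 ≈ 0.8891

PN ≈ 0.889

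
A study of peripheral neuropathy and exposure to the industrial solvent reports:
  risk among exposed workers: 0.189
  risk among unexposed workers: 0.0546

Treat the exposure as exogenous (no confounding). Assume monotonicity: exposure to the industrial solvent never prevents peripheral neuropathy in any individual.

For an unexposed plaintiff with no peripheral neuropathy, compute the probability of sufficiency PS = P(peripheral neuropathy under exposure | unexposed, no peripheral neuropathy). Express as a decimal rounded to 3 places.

PS ≈ 0.142

Let p₁ = 0.189, p₀ = 0.0546.
Under exogeneity and monotonicity, PS = (p₁ − p₀) / (1 − p₀).
PS = (0.189 − 0.0546) / (1 − 0.0546) = 0.1344 / 0.9454 ≈ 0.1422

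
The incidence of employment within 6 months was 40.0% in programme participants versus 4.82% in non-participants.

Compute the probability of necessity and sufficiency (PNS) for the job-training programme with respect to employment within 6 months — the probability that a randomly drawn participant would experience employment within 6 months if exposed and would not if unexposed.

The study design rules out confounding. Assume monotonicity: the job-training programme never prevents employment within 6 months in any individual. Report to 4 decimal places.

p₁ = 0.4, p₀ = 0.0482.
Under exogeneity and monotonicity, PNS = p₁ − p₀.
PNS = 0.4 − 0.0482 = 0.3518

PNS ≈ 0.3518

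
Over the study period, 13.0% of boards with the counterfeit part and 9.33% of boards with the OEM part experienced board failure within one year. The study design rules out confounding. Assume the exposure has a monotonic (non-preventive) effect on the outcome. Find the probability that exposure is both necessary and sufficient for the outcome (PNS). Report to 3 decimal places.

PNS ≈ 0.037

p₁ = 0.13, p₀ = 0.0933.
Under exogeneity and monotonicity, PNS = p₁ − p₀.
PNS = 0.13 − 0.0933 = 0.0367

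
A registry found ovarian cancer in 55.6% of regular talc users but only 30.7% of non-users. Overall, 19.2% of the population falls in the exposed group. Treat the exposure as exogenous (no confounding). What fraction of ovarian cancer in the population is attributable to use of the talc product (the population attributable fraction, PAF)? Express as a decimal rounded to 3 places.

p₁ = 0.556, p₀ = 0.307.
Overall risk P(Y=1) = π·p₁ + (1−π)·p₀ = 0.192×0.556 + 0.808×0.307 = 0.35481.
Under exogeneity, PAF = [P(Y=1) − p₀] / P(Y=1).
PAF = (0.35481 − 0.307) / 0.35481 ≈ 0.1347

PAF ≈ 0.135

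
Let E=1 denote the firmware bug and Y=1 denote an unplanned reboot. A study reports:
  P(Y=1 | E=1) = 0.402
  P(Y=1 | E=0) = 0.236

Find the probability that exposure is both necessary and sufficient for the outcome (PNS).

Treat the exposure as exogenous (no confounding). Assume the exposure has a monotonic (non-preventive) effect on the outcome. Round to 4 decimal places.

Let p₁ = 0.402, p₀ = 0.236.
Under exogeneity and monotonicity, PNS = p₁ − p₀.
PNS = 0.402 − 0.236 = 0.166

PNS ≈ 0.1660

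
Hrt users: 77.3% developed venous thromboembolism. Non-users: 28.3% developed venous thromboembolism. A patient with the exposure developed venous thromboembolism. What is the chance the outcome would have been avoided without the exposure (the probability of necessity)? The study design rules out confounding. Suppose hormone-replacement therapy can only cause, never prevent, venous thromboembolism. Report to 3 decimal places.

p₁ = 0.773, p₀ = 0.283.
Under exogeneity and monotonicity, PN = (p₁ − p₀) / p₁.
PN = (0.773 − 0.283) / 0.773 = 0.49 / 0.773 ≈ 0.6339

PN ≈ 0.634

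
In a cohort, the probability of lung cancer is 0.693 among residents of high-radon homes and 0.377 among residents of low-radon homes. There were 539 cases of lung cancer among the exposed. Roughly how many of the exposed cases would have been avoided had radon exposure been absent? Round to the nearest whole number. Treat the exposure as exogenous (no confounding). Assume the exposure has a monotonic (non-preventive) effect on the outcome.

Let p₁ = 0.693, p₀ = 0.377.
PN = (p₁ − p₀)/p₁ = (0.693 − 0.377) / 0.693 ≈ 0.45599.
Attributable cases ≈ PN × (exposed cases) = 0.45599 × 539 ≈ 245.78.

about 246 cases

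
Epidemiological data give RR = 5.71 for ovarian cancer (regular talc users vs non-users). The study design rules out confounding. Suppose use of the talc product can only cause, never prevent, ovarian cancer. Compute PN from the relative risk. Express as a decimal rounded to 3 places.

PN ≈ 0.825

Under exogeneity and monotonicity, PN = (RR − 1) / RR = 1 − 1/RR.
PN = (5.71 − 1) / 5.71 = 4.71 / 5.71 ≈ 0.8249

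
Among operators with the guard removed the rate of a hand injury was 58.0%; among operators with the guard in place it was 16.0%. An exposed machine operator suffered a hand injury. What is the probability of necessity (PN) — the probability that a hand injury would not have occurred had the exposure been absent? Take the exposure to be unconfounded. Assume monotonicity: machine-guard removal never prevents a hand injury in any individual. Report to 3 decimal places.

p₁ = 0.58, p₀ = 0.16.
Under exogeneity and monotonicity, PN = (p₁ − p₀) / p₁.
PN = (0.58 − 0.16) / 0.58 = 0.42 / 0.58 ≈ 0.7241

PN ≈ 0.724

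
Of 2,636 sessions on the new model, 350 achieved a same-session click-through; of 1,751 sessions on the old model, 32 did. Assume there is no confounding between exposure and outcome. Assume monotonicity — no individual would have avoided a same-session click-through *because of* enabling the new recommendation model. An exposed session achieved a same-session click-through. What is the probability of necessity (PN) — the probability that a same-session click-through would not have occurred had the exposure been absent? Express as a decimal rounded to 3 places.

p₁ = P(outcome | exposed) = 350/2636 = 0.13278
p₀ = P(outcome | unexposed) = 32/1751 = 0.018275
Under exogeneity and monotonicity, PN = (p₁ − p₀) / p₁.
PN = (0.13278 − 0.018275) / 0.13278 = 0.1145 / 0.13278 ≈ 0.8624

PN ≈ 0.862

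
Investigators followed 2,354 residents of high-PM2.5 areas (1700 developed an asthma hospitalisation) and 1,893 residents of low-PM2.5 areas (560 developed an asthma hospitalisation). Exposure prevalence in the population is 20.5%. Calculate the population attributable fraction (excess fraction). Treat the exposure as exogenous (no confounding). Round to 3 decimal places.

PAF ≈ 0.228

p₁ = P(outcome | exposed) = 1700/2354 = 0.72218
p₀ = P(outcome | unexposed) = 560/1893 = 0.29583
Overall risk P(Y=1) = π·p₁ + (1−π)·p₀ = 0.205×0.72218 + 0.795×0.29583 = 0.38323.
Under exogeneity, PAF = [P(Y=1) − p₀] / P(Y=1).
PAF = (0.38323 − 0.29583) / 0.38323 ≈ 0.2281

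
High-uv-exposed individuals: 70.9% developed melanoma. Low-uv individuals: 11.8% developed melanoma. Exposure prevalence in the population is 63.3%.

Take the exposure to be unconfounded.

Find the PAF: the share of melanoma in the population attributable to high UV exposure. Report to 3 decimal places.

PAF ≈ 0.760

p₁ = 0.709, p₀ = 0.118.
Overall risk P(Y=1) = π·p₁ + (1−π)·p₀ = 0.633×0.709 + 0.367×0.118 = 0.4921.
Under exogeneity, PAF = [P(Y=1) − p₀] / P(Y=1).
PAF = (0.4921 − 0.118) / 0.4921 ≈ 0.7602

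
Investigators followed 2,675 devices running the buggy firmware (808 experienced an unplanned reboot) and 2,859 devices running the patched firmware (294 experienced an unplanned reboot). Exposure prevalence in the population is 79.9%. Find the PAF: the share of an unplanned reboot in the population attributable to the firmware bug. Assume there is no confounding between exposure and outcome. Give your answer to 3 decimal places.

PAF ≈ 0.608

p₁ = P(outcome | exposed) = 808/2675 = 0.30206
p₀ = P(outcome | unexposed) = 294/2859 = 0.10283
Overall risk P(Y=1) = π·p₁ + (1−π)·p₀ = 0.799×0.30206 + 0.201×0.10283 = 0.26201.
Under exogeneity, PAF = [P(Y=1) − p₀] / P(Y=1).
PAF = (0.26201 − 0.10283) / 0.26201 ≈ 0.6075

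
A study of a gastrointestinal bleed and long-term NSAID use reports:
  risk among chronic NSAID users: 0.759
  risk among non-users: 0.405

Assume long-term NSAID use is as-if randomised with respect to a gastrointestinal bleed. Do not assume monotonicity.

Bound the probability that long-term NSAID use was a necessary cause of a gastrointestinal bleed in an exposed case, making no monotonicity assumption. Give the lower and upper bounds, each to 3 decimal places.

0.466 ≤ PN ≤ 0.784

Let p₁ = 0.759, p₀ = 0.405.
Under exogeneity alone the bounds on PN are max{0,(p₁−p₀)/p₁} ≤ PN ≤ min{1,(1−p₀)/p₁}.
  lower = (p₁ − p₀)/p₁ = 0.354 / 0.759 ≈ 0.4664
  upper = min{1, (1 − p₀)/p₁} = 0.595 / 0.759 ≈ 0.7839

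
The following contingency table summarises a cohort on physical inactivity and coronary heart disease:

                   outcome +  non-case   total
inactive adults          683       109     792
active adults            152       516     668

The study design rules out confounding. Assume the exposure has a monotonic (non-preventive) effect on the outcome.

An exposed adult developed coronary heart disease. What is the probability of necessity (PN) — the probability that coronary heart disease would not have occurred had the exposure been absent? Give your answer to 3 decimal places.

p₁ = P(outcome | exposed) = 683/792 = 0.86237
p₀ = P(outcome | unexposed) = 152/668 = 0.22754
Under exogeneity and monotonicity, PN = (p₁ − p₀)/p₁.
PN = (0.86237 − 0.22754) / 0.86237 ≈ 0.7361

PN ≈ 0.736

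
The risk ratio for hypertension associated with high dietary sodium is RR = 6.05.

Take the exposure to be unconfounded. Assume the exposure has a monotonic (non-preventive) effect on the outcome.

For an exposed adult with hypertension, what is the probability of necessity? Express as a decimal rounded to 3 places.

Under exogeneity and monotonicity, PN = (RR − 1) / RR = 1 − 1/RR.
PN = (6.05 − 1) / 6.05 = 5.05 / 6.05 ≈ 0.8347

PN ≈ 0.835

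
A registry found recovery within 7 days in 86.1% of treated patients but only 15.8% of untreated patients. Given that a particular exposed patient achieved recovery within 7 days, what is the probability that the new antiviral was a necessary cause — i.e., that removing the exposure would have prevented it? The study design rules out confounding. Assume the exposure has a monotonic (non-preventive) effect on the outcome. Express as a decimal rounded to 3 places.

PN ≈ 0.816

p₁ = 0.861, p₀ = 0.158.
Under exogeneity and monotonicity, PN = (p₁ − p₀) / p₁.
PN = (0.861 − 0.158) / 0.861 = 0.703 / 0.861 ≈ 0.8165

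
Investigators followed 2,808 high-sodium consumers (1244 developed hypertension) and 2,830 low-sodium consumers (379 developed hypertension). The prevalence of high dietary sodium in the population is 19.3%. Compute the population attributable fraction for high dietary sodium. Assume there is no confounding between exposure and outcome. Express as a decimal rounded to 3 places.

p₁ = P(outcome | exposed) = 1244/2808 = 0.44302
p₀ = P(outcome | unexposed) = 379/2830 = 0.13392
Overall risk P(Y=1) = π·p₁ + (1−π)·p₀ = 0.193×0.44302 + 0.807×0.13392 = 0.19358.
Under exogeneity, PAF = [P(Y=1) − p₀] / P(Y=1).
PAF = (0.19358 − 0.13392) / 0.19358 ≈ 0.3082

PAF ≈ 0.308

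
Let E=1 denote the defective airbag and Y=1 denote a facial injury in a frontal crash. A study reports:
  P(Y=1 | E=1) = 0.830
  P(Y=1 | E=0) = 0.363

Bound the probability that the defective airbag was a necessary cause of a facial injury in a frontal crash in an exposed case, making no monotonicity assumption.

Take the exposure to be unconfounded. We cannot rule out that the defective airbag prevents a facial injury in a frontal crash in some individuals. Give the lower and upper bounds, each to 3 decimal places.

Let p₁ = 0.83, p₀ = 0.363.
Under exogeneity alone the bounds on PN are max{0,(p₁−p₀)/p₁} ≤ PN ≤ min{1,(1−p₀)/p₁}.
  lower = (p₁ − p₀)/p₁ = 0.467 / 0.83 ≈ 0.5627
  upper = min{1, (1 − p₀)/p₁} = 0.637 / 0.83 ≈ 0.7675

0.563 ≤ PN ≤ 0.767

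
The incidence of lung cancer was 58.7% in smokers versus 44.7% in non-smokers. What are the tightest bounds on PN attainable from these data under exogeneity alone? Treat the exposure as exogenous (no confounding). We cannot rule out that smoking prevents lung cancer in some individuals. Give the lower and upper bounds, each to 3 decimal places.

0.239 ≤ PN ≤ 0.942

p₁ = 0.587, p₀ = 0.447.
Under exogeneity alone the bounds on PN are max{0,(p₁−p₀)/p₁} ≤ PN ≤ min{1,(1−p₀)/p₁}.
  lower = (p₁ − p₀)/p₁ = 0.14 / 0.587 ≈ 0.2385
  upper = min{1, (1 − p₀)/p₁} = 0.553 / 0.587 ≈ 0.9421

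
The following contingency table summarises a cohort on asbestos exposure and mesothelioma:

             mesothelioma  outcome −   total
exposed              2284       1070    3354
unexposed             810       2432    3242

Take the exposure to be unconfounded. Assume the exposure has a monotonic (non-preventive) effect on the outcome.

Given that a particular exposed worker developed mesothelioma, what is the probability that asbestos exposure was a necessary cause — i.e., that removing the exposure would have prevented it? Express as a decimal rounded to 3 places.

PN ≈ 0.633

p₁ = P(outcome | exposed) = 2284/3354 = 0.68098
p₀ = P(outcome | unexposed) = 810/3242 = 0.24985
Under exogeneity and monotonicity, PN = (p₁ − p₀) / p₁.
PN = (0.68098 − 0.24985) / 0.68098 = 0.43113 / 0.68098 ≈ 0.6331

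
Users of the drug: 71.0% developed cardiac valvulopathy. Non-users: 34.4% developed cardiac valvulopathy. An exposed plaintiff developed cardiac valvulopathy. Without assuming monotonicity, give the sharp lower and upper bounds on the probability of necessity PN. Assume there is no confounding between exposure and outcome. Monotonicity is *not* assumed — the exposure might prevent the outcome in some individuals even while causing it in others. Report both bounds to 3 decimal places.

p₁ = 0.71, p₀ = 0.344.
Under exogeneity alone the bounds on PN are max{0,(p₁−p₀)/p₁} ≤ PN ≤ min{1,(1−p₀)/p₁}.
  lower = (p₁ − p₀)/p₁ = 0.366 / 0.71 ≈ 0.5155
  upper = min{1, (1 − p₀)/p₁} = 0.656 / 0.71 ≈ 0.9239

0.515 ≤ PN ≤ 0.924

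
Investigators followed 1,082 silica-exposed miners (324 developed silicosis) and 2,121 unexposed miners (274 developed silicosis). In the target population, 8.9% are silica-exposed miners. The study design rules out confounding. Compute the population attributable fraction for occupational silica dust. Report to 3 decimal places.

PAF ≈ 0.105

p₁ = P(outcome | exposed) = 324/1082 = 0.29945
p₀ = P(outcome | unexposed) = 274/2121 = 0.12918
Overall risk P(Y=1) = π·p₁ + (1−π)·p₀ = 0.089×0.29945 + 0.911×0.12918 = 0.14434.
Under exogeneity, PAF = [P(Y=1) − p₀] / P(Y=1).
PAF = (0.14434 − 0.12918) / 0.14434 ≈ 0.1050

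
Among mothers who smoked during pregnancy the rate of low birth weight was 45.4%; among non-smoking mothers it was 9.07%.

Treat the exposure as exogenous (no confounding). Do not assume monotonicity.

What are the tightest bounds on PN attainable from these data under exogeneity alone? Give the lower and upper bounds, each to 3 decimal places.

p₁ = 0.454, p₀ = 0.0907.
Under exogeneity alone the bounds on PN are max{0,(p₁−p₀)/p₁} ≤ PN ≤ min{1,(1−p₀)/p₁}.
  lower = (p₁ − p₀)/p₁ = 0.3633 / 0.454 ≈ 0.8002
  upper = min{1, (1 − p₀)/p₁} = 0.9093 / 0.454 ≈ 2.0029 → capped at 1

0.800 ≤ PN ≤ 1.000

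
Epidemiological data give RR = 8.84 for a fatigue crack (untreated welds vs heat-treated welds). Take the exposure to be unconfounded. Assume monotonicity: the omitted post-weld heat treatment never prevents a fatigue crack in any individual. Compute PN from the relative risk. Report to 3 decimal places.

Under exogeneity and monotonicity, PN = (RR − 1) / RR = 1 − 1/RR.
PN = (8.84 − 1) / 8.84 = 7.84 / 8.84 ≈ 0.8869

PN ≈ 0.887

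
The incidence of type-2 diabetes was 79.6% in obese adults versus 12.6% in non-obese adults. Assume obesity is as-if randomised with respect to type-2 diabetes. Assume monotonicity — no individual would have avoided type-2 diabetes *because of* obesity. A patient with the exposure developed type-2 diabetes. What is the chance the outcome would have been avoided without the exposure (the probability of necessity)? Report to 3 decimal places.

PN ≈ 0.842

p₁ = 0.796, p₀ = 0.126.
Under exogeneity and monotonicity, PN = (p₁ − p₀) / p₁.
PN = (0.796 − 0.126) / 0.796 = 0.67 / 0.796 ≈ 0.8417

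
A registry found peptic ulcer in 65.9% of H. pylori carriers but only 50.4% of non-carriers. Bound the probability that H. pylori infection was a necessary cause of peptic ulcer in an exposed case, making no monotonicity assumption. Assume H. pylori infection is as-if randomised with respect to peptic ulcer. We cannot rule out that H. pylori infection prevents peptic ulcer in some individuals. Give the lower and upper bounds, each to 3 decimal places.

0.235 ≤ PN ≤ 0.753

p₁ = 0.659, p₀ = 0.504.
Under exogeneity alone the bounds on PN are max{0,(p₁−p₀)/p₁} ≤ PN ≤ min{1,(1−p₀)/p₁}.
  lower = (p₁ − p₀)/p₁ = 0.155 / 0.659 ≈ 0.2352
  upper = min{1, (1 − p₀)/p₁} = 0.496 / 0.659 ≈ 0.7527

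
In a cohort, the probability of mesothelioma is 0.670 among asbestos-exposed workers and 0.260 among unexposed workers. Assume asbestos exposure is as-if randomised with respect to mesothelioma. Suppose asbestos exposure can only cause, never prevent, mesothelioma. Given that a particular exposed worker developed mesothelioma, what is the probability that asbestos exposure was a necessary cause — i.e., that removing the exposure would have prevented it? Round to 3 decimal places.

PN ≈ 0.612

Let p₁ = 0.67, p₀ = 0.26.
Under exogeneity and monotonicity, PN = (p₁ − p₀) / p₁.
PN = (0.67 − 0.26) / 0.67 = 0.41 / 0.67 ≈ 0.6119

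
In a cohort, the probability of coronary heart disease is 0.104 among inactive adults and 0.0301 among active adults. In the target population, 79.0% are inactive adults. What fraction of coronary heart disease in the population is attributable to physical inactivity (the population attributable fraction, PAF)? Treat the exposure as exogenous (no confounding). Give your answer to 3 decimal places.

PAF ≈ 0.660

Let p₁ = 0.104, p₀ = 0.0301.
Overall risk P(Y=1) = π·p₁ + (1−π)·p₀ = 0.79×0.104 + 0.21×0.0301 = 0.088481.
Under exogeneity, PAF = [P(Y=1) − p₀] / P(Y=1).
PAF = (0.088481 − 0.0301) / 0.088481 ≈ 0.6598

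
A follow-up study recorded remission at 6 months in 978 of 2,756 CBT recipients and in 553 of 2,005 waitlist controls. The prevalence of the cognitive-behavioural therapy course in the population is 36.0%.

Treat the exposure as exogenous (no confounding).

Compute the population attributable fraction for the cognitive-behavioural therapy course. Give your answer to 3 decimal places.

PAF ≈ 0.094

p₁ = P(outcome | exposed) = 978/2756 = 0.35486
p₀ = P(outcome | unexposed) = 553/2005 = 0.27581
Overall risk P(Y=1) = π·p₁ + (1−π)·p₀ = 0.36×0.35486 + 0.64×0.27581 = 0.30427.
Under exogeneity, PAF = [P(Y=1) − p₀] / P(Y=1).
PAF = (0.30427 − 0.27581) / 0.30427 ≈ 0.0935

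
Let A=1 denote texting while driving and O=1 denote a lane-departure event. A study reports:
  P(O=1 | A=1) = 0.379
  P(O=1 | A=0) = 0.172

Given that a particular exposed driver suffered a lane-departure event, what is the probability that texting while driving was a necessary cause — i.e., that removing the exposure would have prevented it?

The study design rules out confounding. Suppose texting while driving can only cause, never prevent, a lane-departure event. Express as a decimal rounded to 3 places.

Let p₁ = 0.379, p₀ = 0.172.
Under exogeneity and monotonicity, PN = (p₁ − p₀) / p₁.
PN = (0.379 − 0.172) / 0.379 = 0.207 / 0.379 ≈ 0.5462

PN ≈ 0.546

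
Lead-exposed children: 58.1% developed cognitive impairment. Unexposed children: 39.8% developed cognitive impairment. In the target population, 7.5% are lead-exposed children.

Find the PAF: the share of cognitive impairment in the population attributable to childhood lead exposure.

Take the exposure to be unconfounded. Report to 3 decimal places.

PAF ≈ 0.033

p₁ = 0.581, p₀ = 0.398.
Overall risk P(Y=1) = π·p₁ + (1−π)·p₀ = 0.075×0.581 + 0.925×0.398 = 0.41172.
Under exogeneity, PAF = [P(Y=1) − p₀] / P(Y=1).
PAF = (0.41172 − 0.398) / 0.41172 ≈ 0.0333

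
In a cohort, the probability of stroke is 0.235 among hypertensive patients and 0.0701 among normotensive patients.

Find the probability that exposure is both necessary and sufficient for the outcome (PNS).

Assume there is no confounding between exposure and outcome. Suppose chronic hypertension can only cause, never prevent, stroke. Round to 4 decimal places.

PNS ≈ 0.1649

Let p₁ = 0.235, p₀ = 0.0701.
Under exogeneity and monotonicity, PNS = p₁ − p₀.
PNS = 0.235 − 0.0701 = 0.1649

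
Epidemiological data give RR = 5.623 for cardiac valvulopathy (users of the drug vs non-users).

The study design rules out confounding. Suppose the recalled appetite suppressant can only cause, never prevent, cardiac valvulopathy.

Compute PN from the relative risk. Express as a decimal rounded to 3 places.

Under exogeneity and monotonicity, PN = (RR − 1) / RR = 1 − 1/RR.
PN = (5.623 − 1) / 5.623 = 4.623 / 5.623 ≈ 0.8222

PN ≈ 0.822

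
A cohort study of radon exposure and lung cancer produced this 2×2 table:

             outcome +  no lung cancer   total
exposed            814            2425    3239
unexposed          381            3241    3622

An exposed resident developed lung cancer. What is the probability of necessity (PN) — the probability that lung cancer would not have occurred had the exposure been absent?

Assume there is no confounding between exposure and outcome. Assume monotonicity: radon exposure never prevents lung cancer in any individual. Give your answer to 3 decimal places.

PN ≈ 0.581

p₁ = P(outcome | exposed) = 814/3239 = 0.25131
p₀ = P(outcome | unexposed) = 381/3622 = 0.10519
Under exogeneity and monotonicity, PN = (p₁ − p₀) / p₁.
PN = (0.25131 − 0.10519) / 0.25131 = 0.14612 / 0.25131 ≈ 0.5814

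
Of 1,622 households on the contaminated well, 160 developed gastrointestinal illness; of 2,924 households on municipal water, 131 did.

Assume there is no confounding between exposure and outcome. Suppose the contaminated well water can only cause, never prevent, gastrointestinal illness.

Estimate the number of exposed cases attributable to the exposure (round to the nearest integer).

about 87 cases

p₁ = P(outcome | exposed) = 160/1622 = 0.098644
p₀ = P(outcome | unexposed) = 131/2924 = 0.044802
PN = (p₁ − p₀)/p₁ = (0.098644 − 0.044802) / 0.098644 ≈ 0.54582.
Attributable cases ≈ PN × (exposed cases) = 0.54582 × 160 ≈ 87.33.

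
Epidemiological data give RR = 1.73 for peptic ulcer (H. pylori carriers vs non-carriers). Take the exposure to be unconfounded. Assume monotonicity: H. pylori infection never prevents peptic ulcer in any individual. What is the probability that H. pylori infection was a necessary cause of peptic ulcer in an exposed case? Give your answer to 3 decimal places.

Under exogeneity and monotonicity, PN = (RR − 1) / RR = 1 − 1/RR.
PN = (1.73 − 1) / 1.73 = 0.73 / 1.73 ≈ 0.4220

PN ≈ 0.422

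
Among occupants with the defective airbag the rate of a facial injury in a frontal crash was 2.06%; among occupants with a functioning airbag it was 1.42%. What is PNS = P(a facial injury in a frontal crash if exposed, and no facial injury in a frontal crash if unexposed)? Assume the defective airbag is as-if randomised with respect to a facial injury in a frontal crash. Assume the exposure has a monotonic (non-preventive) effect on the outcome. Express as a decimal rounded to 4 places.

PNS ≈ 0.0064

p₁ = 0.0206, p₀ = 0.0142.
Under exogeneity and monotonicity, PNS = p₁ − p₀.
PNS = 0.0206 − 0.0142 = 0.0064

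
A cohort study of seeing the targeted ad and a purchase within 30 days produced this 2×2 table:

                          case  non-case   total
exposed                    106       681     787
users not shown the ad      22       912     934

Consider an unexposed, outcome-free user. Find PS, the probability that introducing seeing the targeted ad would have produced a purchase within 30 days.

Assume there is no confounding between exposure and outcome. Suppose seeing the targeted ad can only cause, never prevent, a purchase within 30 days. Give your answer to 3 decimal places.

PS ≈ 0.114

p₁ = P(outcome | exposed) = 106/787 = 0.13469
p₀ = P(outcome | unexposed) = 22/934 = 0.023555
Under exogeneity and monotonicity, PS = (p₁ − p₀)/(1 − p₀).
PS = (0.13469 − 0.023555) / 0.97645 ≈ 0.1138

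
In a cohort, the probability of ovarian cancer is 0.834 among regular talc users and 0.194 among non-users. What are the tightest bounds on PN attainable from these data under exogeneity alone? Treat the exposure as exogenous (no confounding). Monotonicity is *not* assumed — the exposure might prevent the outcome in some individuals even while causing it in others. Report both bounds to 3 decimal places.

Let p₁ = 0.834, p₀ = 0.194.
Under exogeneity alone the bounds on PN are max{0,(p₁−p₀)/p₁} ≤ PN ≤ min{1,(1−p₀)/p₁}.
  lower = (p₁ − p₀)/p₁ = 0.64 / 0.834 ≈ 0.7674
  upper = min{1, (1 − p₀)/p₁} = 0.806 / 0.834 ≈ 0.9664

0.767 ≤ PN ≤ 0.966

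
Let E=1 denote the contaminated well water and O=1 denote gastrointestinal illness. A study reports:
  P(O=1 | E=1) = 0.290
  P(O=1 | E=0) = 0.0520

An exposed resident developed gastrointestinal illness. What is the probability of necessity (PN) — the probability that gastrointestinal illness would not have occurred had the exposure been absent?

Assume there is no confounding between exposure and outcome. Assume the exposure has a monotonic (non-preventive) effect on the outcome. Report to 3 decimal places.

PN ≈ 0.821

Let p₁ = 0.29, p₀ = 0.052.
Under exogeneity and monotonicity, PN = (p₁ − p₀) / p₁.
PN = (0.29 − 0.052) / 0.29 = 0.238 / 0.29 ≈ 0.8207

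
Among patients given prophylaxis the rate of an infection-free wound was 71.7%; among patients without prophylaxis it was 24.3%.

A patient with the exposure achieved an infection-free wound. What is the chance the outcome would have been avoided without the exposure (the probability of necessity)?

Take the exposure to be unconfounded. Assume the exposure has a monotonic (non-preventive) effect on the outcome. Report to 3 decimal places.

p₁ = 0.717, p₀ = 0.243.
Under exogeneity and monotonicity, PN = (p₁ − p₀) / p₁.
PN = (0.717 − 0.243) / 0.717 = 0.474 / 0.717 ≈ 0.6611

PN ≈ 0.661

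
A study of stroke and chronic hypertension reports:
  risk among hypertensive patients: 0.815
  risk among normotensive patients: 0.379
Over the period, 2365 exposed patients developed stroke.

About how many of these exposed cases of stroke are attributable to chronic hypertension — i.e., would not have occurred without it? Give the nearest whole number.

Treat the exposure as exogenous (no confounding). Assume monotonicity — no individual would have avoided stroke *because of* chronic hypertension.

Let p₁ = 0.815, p₀ = 0.379.
PN = (p₁ − p₀)/p₁ = (0.815 − 0.379) / 0.815 ≈ 0.53497.
Attributable cases ≈ PN × (exposed cases) = 0.53497 × 2365 ≈ 1265.20.

about 1265 cases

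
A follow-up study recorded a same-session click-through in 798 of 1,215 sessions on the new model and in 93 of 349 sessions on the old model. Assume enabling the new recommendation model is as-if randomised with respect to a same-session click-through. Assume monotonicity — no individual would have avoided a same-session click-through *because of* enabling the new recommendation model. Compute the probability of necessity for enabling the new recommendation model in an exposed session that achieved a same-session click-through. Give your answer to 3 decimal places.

PN ≈ 0.594

p₁ = P(outcome | exposed) = 798/1215 = 0.65679
p₀ = P(outcome | unexposed) = 93/349 = 0.26648
Under exogeneity and monotonicity, PN = (p₁ − p₀) / p₁.
PN = (0.65679 − 0.26648) / 0.65679 = 0.39031 / 0.65679 ≈ 0.5943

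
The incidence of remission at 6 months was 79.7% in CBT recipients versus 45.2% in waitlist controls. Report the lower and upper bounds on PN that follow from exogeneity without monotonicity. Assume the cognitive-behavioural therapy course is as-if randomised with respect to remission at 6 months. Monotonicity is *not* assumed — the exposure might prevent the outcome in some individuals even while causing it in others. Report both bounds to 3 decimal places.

p₁ = 0.797, p₀ = 0.452.
Under exogeneity alone the bounds on PN are max{0,(p₁−p₀)/p₁} ≤ PN ≤ min{1,(1−p₀)/p₁}.
  lower = (p₁ − p₀)/p₁ = 0.345 / 0.797 ≈ 0.4329
  upper = min{1, (1 − p₀)/p₁} = 0.548 / 0.797 ≈ 0.6876

0.433 ≤ PN ≤ 0.688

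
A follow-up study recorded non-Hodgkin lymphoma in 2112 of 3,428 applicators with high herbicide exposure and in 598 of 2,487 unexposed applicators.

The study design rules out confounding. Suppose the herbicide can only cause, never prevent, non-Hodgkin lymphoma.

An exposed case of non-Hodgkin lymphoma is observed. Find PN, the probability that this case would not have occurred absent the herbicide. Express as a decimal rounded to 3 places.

p₁ = P(outcome | exposed) = 2112/3428 = 0.6161
p₀ = P(outcome | unexposed) = 598/2487 = 0.24045
Under exogeneity and monotonicity, PN = (p₁ − p₀) / p₁.
PN = (0.6161 − 0.24045) / 0.6161 = 0.37565 / 0.6161 ≈ 0.6097

PN ≈ 0.610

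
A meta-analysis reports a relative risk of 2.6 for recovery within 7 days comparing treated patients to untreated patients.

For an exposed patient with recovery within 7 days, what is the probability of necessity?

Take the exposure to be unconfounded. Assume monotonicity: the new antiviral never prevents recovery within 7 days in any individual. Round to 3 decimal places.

PN ≈ 0.615

Under exogeneity and monotonicity, PN = (RR − 1) / RR = 1 − 1/RR.
PN = (2.6 − 1) / 2.6 = 1.6 / 2.6 ≈ 0.6154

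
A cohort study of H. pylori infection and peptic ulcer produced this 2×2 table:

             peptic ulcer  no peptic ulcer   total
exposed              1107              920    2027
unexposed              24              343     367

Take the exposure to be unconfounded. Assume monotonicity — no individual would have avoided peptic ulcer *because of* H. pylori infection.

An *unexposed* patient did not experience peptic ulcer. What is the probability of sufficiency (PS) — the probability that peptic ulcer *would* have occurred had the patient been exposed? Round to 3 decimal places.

p₁ = P(outcome | exposed) = 1107/2027 = 0.54613
p₀ = P(outcome | unexposed) = 24/367 = 0.065395
Under exogeneity and monotonicity, PS = (p₁ − p₀) / (1 − p₀).
PS = (0.54613 − 0.065395) / (1 − 0.065395) = 0.48073 / 0.9346 ≈ 0.5144

PS ≈ 0.514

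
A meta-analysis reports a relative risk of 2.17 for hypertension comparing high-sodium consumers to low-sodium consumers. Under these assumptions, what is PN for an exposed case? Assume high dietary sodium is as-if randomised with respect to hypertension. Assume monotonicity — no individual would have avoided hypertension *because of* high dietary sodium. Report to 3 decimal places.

Under exogeneity and monotonicity, PN = (RR − 1) / RR = 1 − 1/RR.
PN = (2.17 − 1) / 2.17 = 1.17 / 2.17 ≈ 0.5392

PN ≈ 0.539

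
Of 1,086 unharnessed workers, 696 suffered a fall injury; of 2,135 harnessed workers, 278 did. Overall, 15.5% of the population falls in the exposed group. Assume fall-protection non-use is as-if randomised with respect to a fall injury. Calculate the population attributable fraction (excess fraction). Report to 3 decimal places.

p₁ = P(outcome | exposed) = 696/1086 = 0.64088
p₀ = P(outcome | unexposed) = 278/2135 = 0.13021
Overall risk P(Y=1) = π·p₁ + (1−π)·p₀ = 0.155×0.64088 + 0.845×0.13021 = 0.20937.
Under exogeneity, PAF = [P(Y=1) − p₀] / P(Y=1).
PAF = (0.20937 − 0.13021) / 0.20937 ≈ 0.3781

PAF ≈ 0.378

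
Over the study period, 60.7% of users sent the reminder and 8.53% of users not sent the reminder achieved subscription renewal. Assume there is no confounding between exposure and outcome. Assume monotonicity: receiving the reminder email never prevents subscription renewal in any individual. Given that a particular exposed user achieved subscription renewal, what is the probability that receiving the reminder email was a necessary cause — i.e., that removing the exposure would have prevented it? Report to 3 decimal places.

p₁ = 0.607, p₀ = 0.0853.
Under exogeneity and monotonicity, PN = (p₁ − p₀) / p₁.
PN = (0.607 − 0.0853) / 0.607 = 0.5217 / 0.607 ≈ 0.8595

PN ≈ 0.859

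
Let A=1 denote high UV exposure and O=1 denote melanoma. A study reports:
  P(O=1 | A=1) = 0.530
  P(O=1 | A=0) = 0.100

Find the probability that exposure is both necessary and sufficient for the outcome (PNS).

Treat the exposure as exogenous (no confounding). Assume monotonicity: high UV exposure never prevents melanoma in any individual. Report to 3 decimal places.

Let p₁ = 0.53, p₀ = 0.1.
Under exogeneity and monotonicity, PNS = p₁ − p₀.
PNS = 0.53 − 0.1 = 0.43

PNS ≈ 0.430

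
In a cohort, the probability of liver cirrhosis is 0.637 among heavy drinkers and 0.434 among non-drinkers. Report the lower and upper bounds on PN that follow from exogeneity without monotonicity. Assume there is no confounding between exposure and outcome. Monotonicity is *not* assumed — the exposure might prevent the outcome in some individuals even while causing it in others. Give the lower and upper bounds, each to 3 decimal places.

Let p₁ = 0.637, p₀ = 0.434.
Under exogeneity alone the bounds on PN are max{0,(p₁−p₀)/p₁} ≤ PN ≤ min{1,(1−p₀)/p₁}.
  lower = (p₁ − p₀)/p₁ = 0.203 / 0.637 ≈ 0.3187
  upper = min{1, (1 − p₀)/p₁} = 0.566 / 0.637 ≈ 0.8885

0.319 ≤ PN ≤ 0.889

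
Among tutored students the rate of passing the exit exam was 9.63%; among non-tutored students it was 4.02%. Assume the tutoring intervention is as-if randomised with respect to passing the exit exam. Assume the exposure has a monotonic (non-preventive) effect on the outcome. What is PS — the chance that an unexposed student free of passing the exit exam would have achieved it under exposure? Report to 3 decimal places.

p₁ = 0.0963, p₀ = 0.0402.
Under exogeneity and monotonicity, PS = (p₁ − p₀) / (1 − p₀).
PS = (0.0963 − 0.0402) / (1 − 0.0402) = 0.0561 / 0.9598 ≈ 0.0584

PS ≈ 0.058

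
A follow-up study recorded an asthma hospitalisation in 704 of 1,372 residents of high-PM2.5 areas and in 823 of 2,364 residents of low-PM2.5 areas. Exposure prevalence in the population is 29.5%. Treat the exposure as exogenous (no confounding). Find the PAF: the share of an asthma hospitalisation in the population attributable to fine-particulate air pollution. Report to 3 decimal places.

p₁ = P(outcome | exposed) = 704/1372 = 0.51312
p₀ = P(outcome | unexposed) = 823/2364 = 0.34814
Overall risk P(Y=1) = π·p₁ + (1−π)·p₀ = 0.295×0.51312 + 0.705×0.34814 = 0.39681.
Under exogeneity, PAF = [P(Y=1) − p₀] / P(Y=1).
PAF = (0.39681 − 0.34814) / 0.39681 ≈ 0.1227

PAF ≈ 0.123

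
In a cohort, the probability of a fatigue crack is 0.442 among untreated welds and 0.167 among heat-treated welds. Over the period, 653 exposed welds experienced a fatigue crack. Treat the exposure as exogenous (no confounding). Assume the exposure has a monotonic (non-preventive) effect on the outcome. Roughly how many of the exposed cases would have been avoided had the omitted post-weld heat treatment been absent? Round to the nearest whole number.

Let p₁ = 0.442, p₀ = 0.167.
PN = (p₁ − p₀)/p₁ = (0.442 − 0.167) / 0.442 ≈ 0.62217.
Attributable cases ≈ PN × (exposed cases) = 0.62217 × 653 ≈ 406.28.

about 406 cases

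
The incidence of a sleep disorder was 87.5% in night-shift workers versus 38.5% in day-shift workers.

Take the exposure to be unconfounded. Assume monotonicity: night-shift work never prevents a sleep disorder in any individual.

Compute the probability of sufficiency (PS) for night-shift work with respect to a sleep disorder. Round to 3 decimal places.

PS ≈ 0.797

p₁ = 0.875, p₀ = 0.385.
Under exogeneity and monotonicity, PS = (p₁ − p₀) / (1 − p₀).
PS = (0.875 − 0.385) / (1 − 0.385) = 0.49 / 0.615 ≈ 0.7967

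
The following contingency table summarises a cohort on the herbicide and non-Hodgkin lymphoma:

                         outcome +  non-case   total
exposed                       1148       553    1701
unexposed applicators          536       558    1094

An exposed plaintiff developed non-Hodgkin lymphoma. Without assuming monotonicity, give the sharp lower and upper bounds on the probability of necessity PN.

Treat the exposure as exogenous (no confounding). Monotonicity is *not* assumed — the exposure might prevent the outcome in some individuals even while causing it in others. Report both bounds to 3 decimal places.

0.274 ≤ PN ≤ 0.756

p₁ = P(outcome | exposed) = 1148/1701 = 0.6749
p₀ = P(outcome | unexposed) = 536/1094 = 0.48995
Under exogeneity alone the bounds on PN are max{0,(p₁−p₀)/p₁} ≤ PN ≤ min{1,(1−p₀)/p₁}.
  lower = (p₁ − p₀)/p₁ = 0.18495 / 0.6749 ≈ 0.2740
  upper = min{1, (1 − p₀)/p₁} = 0.51005 / 0.6749 ≈ 0.7558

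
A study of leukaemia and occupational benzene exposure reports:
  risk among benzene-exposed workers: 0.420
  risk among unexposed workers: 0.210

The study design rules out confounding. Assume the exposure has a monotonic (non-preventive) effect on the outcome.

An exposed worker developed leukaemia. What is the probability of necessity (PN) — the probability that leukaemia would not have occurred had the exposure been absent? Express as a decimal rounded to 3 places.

Let p₁ = 0.42, p₀ = 0.21.
Under exogeneity and monotonicity, PN = (p₁ − p₀) / p₁.
PN = (0.42 − 0.21) / 0.42 = 0.21 / 0.42 ≈ 0.5000

PN ≈ 0.500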